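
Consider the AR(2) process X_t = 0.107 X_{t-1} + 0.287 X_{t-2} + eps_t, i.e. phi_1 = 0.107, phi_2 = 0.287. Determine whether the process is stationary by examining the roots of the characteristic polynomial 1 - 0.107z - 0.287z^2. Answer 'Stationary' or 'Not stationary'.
\text{Stationary}

The AR(p) characteristic polynomial is P(z) = 1 - 0.107z - 0.287z^2.
Stationarity requires all roots to lie outside the unit circle, i.e. |z| > 1 for every root.
Set 1 + (-0.107) z + (-0.287) z^2 = 0, i.e. a z^2 + b z + c = 0 with a = -0.287, b = -0.107, c = 1.
Discriminant D = b^2 - 4ac = (-0.107)^2 - 4*(-0.287)*1 = 0.011449 - (-1.148) = 1.159449.
D >= 0, so the roots are real: z = (-b +/- sqrt(D)) / (2a) = (0.107 +/- 1.076777) / (-0.574).
  z_1 = (0.107 + 1.076777) / (-0.574) = -2.0623,   |z_1| = 2.0623.
  z_2 = (0.107 - 1.076777) / (-0.574) = 1.6895,   |z_2| = 1.6895.
Moduli of all roots: 2.0623, 1.6895.
All moduli strictly greater than 1? Yes.
Verdict: Stationary.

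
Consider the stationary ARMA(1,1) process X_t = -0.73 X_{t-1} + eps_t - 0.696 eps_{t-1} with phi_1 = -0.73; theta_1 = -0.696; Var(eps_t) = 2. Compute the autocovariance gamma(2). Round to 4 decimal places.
\gamma(2) = 6.7218

Multiply the model equation by X_{t-k} and take expectations. With theta_0 = psi_0 = 1 and psi_j the MA(infinity) weights, this gives
  gamma(k) - sum_i phi_i gamma(k-i) = c_k,
  c_k = sigma^2 * sum_{j=k..q} theta_j psi_{j-k}   (c_k = 0 for k > q),
using gamma(-m) = gamma(m).
psi-weights needed (psi_j = theta_j + sum_i phi_i psi_{j-i}):
  psi_1 = theta_1 + phi_1 = -0.696 + (-0.73) = -1.426
Right-hand sides:
  c_0 = sigma^2 (1 + theta_1 psi_1) = 2 * (1 + (-0.696)(-1.426)) = 2 * 1.992496 = 3.984992
  c_1 = sigma^2 theta_1 = 2 * (-0.696) = -1.392
  c_2 = 0
Equations for k = 0 and k = 1 (AR order 1):
  gamma(0) = phi_1 gamma(1) + c_0
  gamma(1) = phi_1 gamma(0) + c_1
Substituting the second into the first: gamma(0) (1 - phi_1^2) = c_0 + phi_1 c_1, so
  gamma(0) = (c_0 + phi_1 c_1) / (1 - phi_1^2) = (3.984992 + (-0.73)(-1.392)) / (1 - (-0.73)^2) = 5.001152 / 0.4671 = 10.706812.
  gamma(1) = phi_1 gamma(0) + c_1 = (-0.73)(10.706812) + (-1.392) = -9.207973.
For k = 2 (> q): gamma(2) = phi_1 gamma(1) = (-0.73)(-9.207973) = 6.72182.
Therefore gamma(2) = 6.7218 (to 4 decimal places).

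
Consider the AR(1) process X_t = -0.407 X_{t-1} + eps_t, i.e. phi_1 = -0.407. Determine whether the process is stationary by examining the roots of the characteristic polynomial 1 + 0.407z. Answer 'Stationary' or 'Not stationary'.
\text{Stationary}

The AR(p) characteristic polynomial is P(z) = 1 + 0.407z.
Stationarity requires all roots to lie outside the unit circle, i.e. |z| > 1 for every root.
This is linear in z: 1 + (0.407) z = 0  =>  z = -1/(0.407) = -2.457002,  |z| = 2.457002.
Moduli of all roots: 2.4570.
All moduli strictly greater than 1? Yes.
Verdict: Stationary.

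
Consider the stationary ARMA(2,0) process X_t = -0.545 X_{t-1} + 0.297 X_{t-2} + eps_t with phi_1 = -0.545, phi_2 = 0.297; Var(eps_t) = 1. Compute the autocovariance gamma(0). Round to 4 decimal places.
\gamma(0) = 2.7488

Multiply the model equation by X_{t-k} and take expectations. With theta_0 = psi_0 = 1 and psi_j the MA(infinity) weights, this gives
  gamma(k) - sum_i phi_i gamma(k-i) = c_k,
  c_k = sigma^2 * sum_{j=k..q} theta_j psi_{j-k}   (c_k = 0 for k > q),
using gamma(-m) = gamma(m).
Pure AR (q = 0): c_0 = sigma^2 = 1, c_k = 0 for k >= 1.
Equations for k = 0, 1, 2 (AR order 2, c_2 = 0):
  (E0) gamma(0) = phi_1 gamma(1) + phi_2 gamma(2) + c_0
  (E1) gamma(1) = phi_1 gamma(0) + phi_2 gamma(1) + c_1
  (E2) gamma(2) = phi_1 gamma(1) + phi_2 gamma(0)
From (E1): gamma(1) = A gamma(0) + B with
  A = phi_1 / (1 - phi_2) = -0.545 / 0.703 = -0.775249,   B = c_1 / (1 - phi_2) = 0 / 0.703 = 0.
Insert (E2) into (E0): gamma(0) (1 - phi_2^2) = phi_1 (1 + phi_2) gamma(1) + c_0.
  phi_1 (1 + phi_2) = (-0.545)(1.297) = -0.706865,   1 - phi_2^2 = 0.911791.
Replace gamma(1) by A gamma(0) + B and collect gamma(0):
  gamma(0) [0.911791 - (-0.706865)(-0.775249)] = c_0 = 1
  gamma(0) * 0.363795 = 1
  gamma(0) = 1 / 0.363795 = 2.748803.
Therefore gamma(0) = 2.7488 (to 4 decimal places).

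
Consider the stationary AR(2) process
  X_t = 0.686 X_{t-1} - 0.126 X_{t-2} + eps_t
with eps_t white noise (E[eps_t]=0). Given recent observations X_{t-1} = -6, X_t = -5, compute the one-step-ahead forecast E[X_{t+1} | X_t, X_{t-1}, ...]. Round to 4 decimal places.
E[X_{t+1} \mid \mathcal F_t] = -2.6740

For an AR(p) model X_t = c + sum_i phi_i X_{t-i} + eps_t, the
one-step-ahead conditional mean is
  E[X_{t+1} | X_t, ...] = c + sum_i phi_i X_{t+1-i}.
Substitute known values:
  E[X_{t+1} | ...] = (0.686) * (-5) + (-0.126) * (-6)
                   = -2.6740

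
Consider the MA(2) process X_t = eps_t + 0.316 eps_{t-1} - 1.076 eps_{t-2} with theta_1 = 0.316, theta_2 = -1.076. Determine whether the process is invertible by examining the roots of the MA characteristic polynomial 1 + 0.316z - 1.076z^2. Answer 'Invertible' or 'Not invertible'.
\text{Not invertible}

The MA(q) characteristic polynomial is P(z) = 1 + 0.316z - 1.076z^2.
Invertibility requires all roots to lie outside the unit circle, i.e. |z| > 1 for every root.
Set 1 + (0.316) z + (-1.076) z^2 = 0, i.e. a z^2 + b z + c = 0 with a = -1.076, b = 0.316, c = 1.
Discriminant D = b^2 - 4ac = (0.316)^2 - 4*(-1.076)*1 = 0.099856 - (-4.304) = 4.403856.
D >= 0, so the roots are real: z = (-b +/- sqrt(D)) / (2a) = (-0.316 +/- 2.098537) / (-2.152).
  z_1 = (-0.316 + 2.098537) / (-2.152) = -0.8283,   |z_1| = 0.8283.
  z_2 = (-0.316 - 2.098537) / (-2.152) = 1.122,   |z_2| = 1.122.
Moduli of all roots: 0.8283, 1.1220.
All moduli strictly greater than 1? No.
Verdict: Not invertible.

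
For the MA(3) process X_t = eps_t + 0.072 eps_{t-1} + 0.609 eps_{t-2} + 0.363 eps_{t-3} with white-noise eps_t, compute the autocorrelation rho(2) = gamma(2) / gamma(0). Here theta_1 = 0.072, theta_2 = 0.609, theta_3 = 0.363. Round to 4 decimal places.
\rho(2) = 0.4212

For an MA(q) process with theta_0 = 1, the autocovariance is
  gamma(k) = sigma^2 * sum_{i=0..q-k} theta_i * theta_{i+k},
and rho(k) = gamma(k) / gamma(0). Sigma^2 cancels.
  numerator   = (1)*(0.609) + (0.072)*(0.363) = 0.635136.
  denominator = (1)^2 + (0.072)^2 + (0.609)^2 + (0.363)^2 = 1.507834.
  rho(2) = 0.635136 / 1.507834 = 0.4212.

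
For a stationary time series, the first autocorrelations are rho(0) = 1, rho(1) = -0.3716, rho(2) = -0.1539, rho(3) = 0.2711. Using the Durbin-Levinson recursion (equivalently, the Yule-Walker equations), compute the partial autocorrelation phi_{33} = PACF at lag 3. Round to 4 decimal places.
\phi_{33} = 0.0900

The PACF at lag k is phi_{kk}, the last component of the solution
to the Yule-Walker system G_k phi = r_k where
  (G_k)_{ij} = rho(|i - j|), (r_k)_i = rho(i), i,j = 1..k.
Equivalently, Durbin-Levinson gives phi_{kk} iteratively:
  phi_{11} = rho(1)
  phi_{kk} = [rho(k) - sum_{j=1..k-1} phi_{k-1,j} rho(k-j)]
            / [1 - sum_{j=1..k-1} phi_{k-1,j} rho(j)],
  phi_{k,j} = phi_{k-1,j} - phi_{kk} phi_{k-1,k-j},  j = 1..k-1.
Step k = 1:
  phi_11 = rho(1) = -0.3716.
Step k = 2:
  phi_22 = [rho(2) - phi_11 rho(1)] / [1 - phi_11 rho(1)] = [-0.1539 - (-0.3716)(-0.3716)] / [1 - (-0.3716)(-0.3716)]
         = -0.29198656 / 0.86191344 = -0.338766.
  Update: phi_21 = phi_11 - phi_22 phi_11 = -0.3716 - (-0.338766)(-0.3716) = -0.497485.
Step k = 3:
  phi_33 = [rho(3) - phi_21 rho(2) - phi_22 rho(1)] / [1 - phi_21 rho(1) - phi_22 rho(2)]
    numerator   = 0.2711 - (-0.497485)(-0.1539) - (-0.338766)(-0.3716) = 0.06865175
    denominator = 1 - (-0.497485)(-0.3716) - (-0.338766)(-0.1539) = 0.76299846
  phi_33 = 0.06865175 / 0.76299846 = 0.09.
Therefore phi_{33} = 0.0900.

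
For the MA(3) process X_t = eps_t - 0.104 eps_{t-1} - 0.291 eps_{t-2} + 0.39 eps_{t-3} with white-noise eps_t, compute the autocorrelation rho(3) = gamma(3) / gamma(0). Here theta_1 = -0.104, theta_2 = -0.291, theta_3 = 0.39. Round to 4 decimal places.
\rho(3) = 0.3126

For an MA(q) process with theta_0 = 1, the autocovariance is
  gamma(k) = sigma^2 * sum_{i=0..q-k} theta_i * theta_{i+k},
and rho(k) = gamma(k) / gamma(0). Sigma^2 cancels.
  numerator   = (1)*(0.39) = 0.39.
  denominator = (1)^2 + (-0.104)^2 + (-0.291)^2 + (0.39)^2 = 1.247597.
  rho(3) = 0.39 / 1.247597 = 0.3126.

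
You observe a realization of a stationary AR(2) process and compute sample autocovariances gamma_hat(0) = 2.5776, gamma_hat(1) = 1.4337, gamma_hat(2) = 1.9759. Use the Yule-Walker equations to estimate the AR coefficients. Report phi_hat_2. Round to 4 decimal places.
\hat\phi_{2} = 0.6620

The Yule-Walker equations for an AR(p) process read, in matrix form,
  Gamma_p phi = r_p,   with   (Gamma_p)_{ij} = gamma(|i - j|),
                       (r_p)_i = gamma(i),   i,j = 1..p.
Substitute the sample gammas (Toeplitz matrix and right-hand side of size 2):
  Gamma_p = [[2.5776, 1.4337], [1.4337, 2.5776]]
  r_p     = [1.4337, 1.9759]
Written out:
  2.5776 phi_1 + 1.4337 phi_2 = 1.4337
  1.4337 phi_1 + 2.5776 phi_2 = 1.9759
Solve by Cramer's rule:
  det = gamma(0)^2 - gamma(1)^2 = (2.5776)^2 - (1.4337)^2 = 6.64402176 - 2.05549569 = 4.58852607
  phi_hat_1 = [gamma(1) gamma(0) - gamma(1) gamma(2)] / det = [(1.4337)(2.5776) - (1.4337)(1.9759)] / 4.58852607 = 0.86265729 / 4.58852607 = 0.188
  phi_hat_2 = [gamma(0) gamma(2) - gamma(1)^2] / det = [(2.5776)(1.9759) - (1.4337)^2] / 4.58852607 = 3.03758415 / 4.58852607 = 0.662
So phi_hat = [0.1880, 0.6620].
Therefore phi_hat_2 = 0.6620.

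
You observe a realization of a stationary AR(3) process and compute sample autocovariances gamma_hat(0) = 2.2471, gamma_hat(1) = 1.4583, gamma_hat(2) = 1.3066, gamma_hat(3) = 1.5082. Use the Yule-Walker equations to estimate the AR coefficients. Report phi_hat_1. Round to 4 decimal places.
\hat\phi_{1} = 0.3560

The Yule-Walker equations for an AR(p) process read, in matrix form,
  Gamma_p phi = r_p,   with   (Gamma_p)_{ij} = gamma(|i - j|),
                       (r_p)_i = gamma(i),   i,j = 1..p.
Substitute the sample gammas (Toeplitz matrix and right-hand side of size 3):
  Gamma_p = [[2.2471, 1.4583, 1.3066], [1.4583, 2.2471, 1.4583], [1.3066, 1.4583, 2.2471]]
  r_p     = [1.4583, 1.3066, 1.5082]
Written out (R1..R3):
  (R1) 2.2471 phi_1 + 1.4583 phi_2 + 1.3066 phi_3 = 1.4583
  (R2) 1.4583 phi_1 + 2.2471 phi_2 + 1.4583 phi_3 = 1.3066
  (R3) 1.3066 phi_1 + 1.4583 phi_2 + 2.2471 phi_3 = 1.5082
Gaussian elimination:
  R2 <- R2 - (1.4583/2.2471) R1 = R2 - (0.64897) R1:  1.300707 phi_2 + 0.610356 phi_3 = 0.360207
  R3 <- R3 - (1.3066/2.2471) R1 = R3 - (0.581461) R1:  0.610356 phi_2 + 1.487364 phi_3 = 0.660256
  R3 <- R3 - (0.610356/1.300707) R2 = R3 - (0.469249) R2:  1.200954 phi_3 = 0.491229
Back-substitution:
  phi_hat_3 = 0.491229 / 1.200954 = 0.409032
  phi_hat_2 = (0.360207 - (0.610356)(0.409032)) / 1.300707 = 0.084994
  phi_hat_1 = (1.4583 - (1.4583)(0.084994) - (1.3066)(0.409032)) / 2.2471 = 0.355975
So phi_hat = [0.3560, 0.0850, 0.4090].
Therefore phi_hat_1 = 0.3560.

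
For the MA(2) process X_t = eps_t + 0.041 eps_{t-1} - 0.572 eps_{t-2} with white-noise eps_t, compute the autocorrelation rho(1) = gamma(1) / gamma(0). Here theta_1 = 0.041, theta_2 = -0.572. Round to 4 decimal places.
\rho(1) = 0.0132

For an MA(q) process with theta_0 = 1, the autocovariance is
  gamma(k) = sigma^2 * sum_{i=0..q-k} theta_i * theta_{i+k},
and rho(k) = gamma(k) / gamma(0). Sigma^2 cancels.
  numerator   = (1)*(0.041) + (0.041)*(-0.572) = 0.017548.
  denominator = (1)^2 + (0.041)^2 + (-0.572)^2 = 1.328865.
  rho(1) = 0.017548 / 1.328865 = 0.0132.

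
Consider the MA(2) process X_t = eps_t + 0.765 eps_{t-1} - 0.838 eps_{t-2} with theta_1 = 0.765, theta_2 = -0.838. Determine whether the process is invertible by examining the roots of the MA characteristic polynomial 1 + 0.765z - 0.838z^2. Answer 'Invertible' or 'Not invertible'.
\text{Not invertible}

The MA(q) characteristic polynomial is P(z) = 1 + 0.765z - 0.838z^2.
Invertibility requires all roots to lie outside the unit circle, i.e. |z| > 1 for every root.
Set 1 + (0.765) z + (-0.838) z^2 = 0, i.e. a z^2 + b z + c = 0 with a = -0.838, b = 0.765, c = 1.
Discriminant D = b^2 - 4ac = (0.765)^2 - 4*(-0.838)*1 = 0.585225 - (-3.352) = 3.937225.
D >= 0, so the roots are real: z = (-b +/- sqrt(D)) / (2a) = (-0.765 +/- 1.984244) / (-1.676).
  z_1 = (-0.765 + 1.984244) / (-1.676) = -0.7275,   |z_1| = 0.7275.
  z_2 = (-0.765 - 1.984244) / (-1.676) = 1.6404,   |z_2| = 1.6404.
Moduli of all roots: 0.7275, 1.6404.
All moduli strictly greater than 1? No.
Verdict: Not invertible.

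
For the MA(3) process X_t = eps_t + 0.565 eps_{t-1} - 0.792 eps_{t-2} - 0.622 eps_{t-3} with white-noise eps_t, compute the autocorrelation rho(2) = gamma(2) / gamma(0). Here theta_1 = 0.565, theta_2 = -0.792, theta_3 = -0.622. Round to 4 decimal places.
\rho(2) = -0.4900

For an MA(q) process with theta_0 = 1, the autocovariance is
  gamma(k) = sigma^2 * sum_{i=0..q-k} theta_i * theta_{i+k},
and rho(k) = gamma(k) / gamma(0). Sigma^2 cancels.
  numerator   = (1)*(-0.792) + (0.565)*(-0.622) = -1.14343.
  denominator = (1)^2 + (0.565)^2 + (-0.792)^2 + (-0.622)^2 = 2.333373.
  rho(2) = -1.14343 / 2.333373 = -0.4900.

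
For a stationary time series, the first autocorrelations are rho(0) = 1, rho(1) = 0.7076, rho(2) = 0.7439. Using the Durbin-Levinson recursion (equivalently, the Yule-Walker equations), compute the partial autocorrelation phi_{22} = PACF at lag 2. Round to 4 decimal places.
\phi_{22} = 0.4871

The PACF at lag k is phi_{kk}, the last component of the solution
to the Yule-Walker system G_k phi = r_k where
  (G_k)_{ij} = rho(|i - j|), (r_k)_i = rho(i), i,j = 1..k.
Equivalently, Durbin-Levinson gives phi_{kk} iteratively:
  phi_{11} = rho(1)
  phi_{kk} = [rho(k) - sum_{j=1..k-1} phi_{k-1,j} rho(k-j)]
            / [1 - sum_{j=1..k-1} phi_{k-1,j} rho(j)],
  phi_{k,j} = phi_{k-1,j} - phi_{kk} phi_{k-1,k-j},  j = 1..k-1.
Step k = 1:
  phi_11 = rho(1) = 0.7076.
Step k = 2:
  phi_22 = [rho(2) - phi_11 rho(1)] / [1 - phi_11 rho(1)] = [0.7439 - (0.7076)(0.7076)] / [1 - (0.7076)(0.7076)]
         = 0.24320224 / 0.49930224 = 0.4871.
Therefore phi_{22} = 0.4871.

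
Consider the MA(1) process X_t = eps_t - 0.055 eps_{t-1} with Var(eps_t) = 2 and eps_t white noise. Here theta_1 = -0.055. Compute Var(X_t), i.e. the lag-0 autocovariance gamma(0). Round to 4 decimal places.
\gamma(0) = 2.0061

For an MA(q) process X_t = eps_t + sum_i theta_i eps_{t-i} with
Var(eps_t) = sigma^2, the variance is
  gamma(0) = sigma^2 * (1 + sum_i theta_i^2).
  sum_i theta_i^2 = (-0.055)^2 = 0.003025.
  gamma(0) = 2 * (1 + 0.003025) = 2 * 1.003025 = 2.00605, which rounds to 2.0061.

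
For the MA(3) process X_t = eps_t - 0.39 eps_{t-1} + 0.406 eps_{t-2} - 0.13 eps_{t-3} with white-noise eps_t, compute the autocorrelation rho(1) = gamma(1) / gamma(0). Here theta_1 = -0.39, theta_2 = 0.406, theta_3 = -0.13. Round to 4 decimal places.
\rho(1) = -0.4507

For an MA(q) process with theta_0 = 1, the autocovariance is
  gamma(k) = sigma^2 * sum_{i=0..q-k} theta_i * theta_{i+k},
and rho(k) = gamma(k) / gamma(0). Sigma^2 cancels.
  numerator   = (1)*(-0.39) + (-0.39)*(0.406) + (0.406)*(-0.13) = -0.60112.
  denominator = (1)^2 + (-0.39)^2 + (0.406)^2 + (-0.13)^2 = 1.333836.
  rho(1) = -0.60112 / 1.333836 = -0.4507.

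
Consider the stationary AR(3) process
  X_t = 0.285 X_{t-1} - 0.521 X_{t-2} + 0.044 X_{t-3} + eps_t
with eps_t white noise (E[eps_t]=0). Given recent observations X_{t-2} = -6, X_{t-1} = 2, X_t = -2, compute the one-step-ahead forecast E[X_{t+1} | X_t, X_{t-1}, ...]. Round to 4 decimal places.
E[X_{t+1} \mid \mathcal F_t] = -1.8760

For an AR(p) model X_t = c + sum_i phi_i X_{t-i} + eps_t, the
one-step-ahead conditional mean is
  E[X_{t+1} | X_t, ...] = c + sum_i phi_i X_{t+1-i}.
Substitute known values:
  E[X_{t+1} | ...] = (0.285) * (-2) + (-0.521) * (2) + (0.044) * (-6)
                   = -1.8760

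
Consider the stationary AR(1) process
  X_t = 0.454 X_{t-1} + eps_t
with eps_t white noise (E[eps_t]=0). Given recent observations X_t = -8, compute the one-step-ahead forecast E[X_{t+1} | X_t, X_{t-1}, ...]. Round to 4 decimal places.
E[X_{t+1} \mid \mathcal F_t] = -3.6320

For an AR(p) model X_t = c + sum_i phi_i X_{t-i} + eps_t, the
one-step-ahead conditional mean is
  E[X_{t+1} | X_t, ...] = c + sum_i phi_i X_{t+1-i}.
Substitute known values:
  E[X_{t+1} | ...] = (0.454) * (-8)
                   = -3.6320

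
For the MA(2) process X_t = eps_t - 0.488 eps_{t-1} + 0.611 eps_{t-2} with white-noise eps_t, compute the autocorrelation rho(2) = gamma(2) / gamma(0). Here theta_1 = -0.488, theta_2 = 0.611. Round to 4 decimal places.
\rho(2) = 0.3792

For an MA(q) process with theta_0 = 1, the autocovariance is
  gamma(k) = sigma^2 * sum_{i=0..q-k} theta_i * theta_{i+k},
and rho(k) = gamma(k) / gamma(0). Sigma^2 cancels.
  numerator   = (1)*(0.611) = 0.611.
  denominator = (1)^2 + (-0.488)^2 + (0.611)^2 = 1.611465.
  rho(2) = 0.611 / 1.611465 = 0.3792.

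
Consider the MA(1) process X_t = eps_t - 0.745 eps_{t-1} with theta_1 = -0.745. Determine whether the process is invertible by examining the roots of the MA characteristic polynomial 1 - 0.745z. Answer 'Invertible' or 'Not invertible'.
\text{Invertible}

The MA(q) characteristic polynomial is P(z) = 1 - 0.745z.
Invertibility requires all roots to lie outside the unit circle, i.e. |z| > 1 for every root.
This is linear in z: 1 + (-0.745) z = 0  =>  z = -1/(-0.745) = 1.342282,  |z| = 1.342282.
Moduli of all roots: 1.3423.
All moduli strictly greater than 1? Yes.
Verdict: Invertible.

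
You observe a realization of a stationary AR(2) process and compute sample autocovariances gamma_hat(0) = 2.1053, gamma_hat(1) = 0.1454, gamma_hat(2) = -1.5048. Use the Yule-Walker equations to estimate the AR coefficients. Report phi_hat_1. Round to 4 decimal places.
\hat\phi_{1} = 0.1190

The Yule-Walker equations for an AR(p) process read, in matrix form,
  Gamma_p phi = r_p,   with   (Gamma_p)_{ij} = gamma(|i - j|),
                       (r_p)_i = gamma(i),   i,j = 1..p.
Substitute the sample gammas (Toeplitz matrix and right-hand side of size 2):
  Gamma_p = [[2.1053, 0.1454], [0.1454, 2.1053]]
  r_p     = [0.1454, -1.5048]
Written out:
  2.1053 phi_1 + 0.1454 phi_2 = 0.1454
  0.1454 phi_1 + 2.1053 phi_2 = -1.5048
Solve by Cramer's rule:
  det = gamma(0)^2 - gamma(1)^2 = (2.1053)^2 - (0.1454)^2 = 4.43228809 - 0.02114116 = 4.41114693
  phi_hat_1 = [gamma(1) gamma(0) - gamma(1) gamma(2)] / det = [(0.1454)(2.1053) - (0.1454)(-1.5048)] / 4.41114693 = 0.52490854 / 4.41114693 = 0.119
  phi_hat_2 = [gamma(0) gamma(2) - gamma(1)^2] / det = [(2.1053)(-1.5048) - (0.1454)^2] / 4.41114693 = -3.1891966 / 4.41114693 = -0.723
So phi_hat = [0.1190, -0.7230].
Therefore phi_hat_1 = 0.1190.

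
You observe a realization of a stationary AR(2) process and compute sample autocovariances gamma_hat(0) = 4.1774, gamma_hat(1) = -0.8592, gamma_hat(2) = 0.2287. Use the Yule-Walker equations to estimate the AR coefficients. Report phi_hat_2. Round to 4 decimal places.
\hat\phi_{2} = 0.0130

The Yule-Walker equations for an AR(p) process read, in matrix form,
  Gamma_p phi = r_p,   with   (Gamma_p)_{ij} = gamma(|i - j|),
                       (r_p)_i = gamma(i),   i,j = 1..p.
Substitute the sample gammas (Toeplitz matrix and right-hand side of size 2):
  Gamma_p = [[4.1774, -0.8592], [-0.8592, 4.1774]]
  r_p     = [-0.8592, 0.2287]
Written out:
  4.1774 phi_1 - 0.8592 phi_2 = -0.8592
  -0.8592 phi_1 + 4.1774 phi_2 = 0.2287
Solve by Cramer's rule:
  det = gamma(0)^2 - gamma(1)^2 = (4.1774)^2 - (-0.8592)^2 = 17.45067076 - 0.73822464 = 16.71244612
  phi_hat_1 = [gamma(1) gamma(0) - gamma(1) gamma(2)] / det = [(-0.8592)(4.1774) - (-0.8592)(0.2287)] / 16.71244612 = -3.39272304 / 16.71244612 = -0.203
  phi_hat_2 = [gamma(0) gamma(2) - gamma(1)^2] / det = [(4.1774)(0.2287) - (-0.8592)^2] / 16.71244612 = 0.21714674 / 16.71244612 = 0.013
So phi_hat = [-0.2030, 0.0130].
Therefore phi_hat_2 = 0.0130.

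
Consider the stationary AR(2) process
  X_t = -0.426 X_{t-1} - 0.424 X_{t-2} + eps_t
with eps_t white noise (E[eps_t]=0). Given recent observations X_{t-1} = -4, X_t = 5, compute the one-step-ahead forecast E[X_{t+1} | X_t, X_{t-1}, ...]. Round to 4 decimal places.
E[X_{t+1} \mid \mathcal F_t] = -0.4340

For an AR(p) model X_t = c + sum_i phi_i X_{t-i} + eps_t, the
one-step-ahead conditional mean is
  E[X_{t+1} | X_t, ...] = c + sum_i phi_i X_{t+1-i}.
Substitute known values:
  E[X_{t+1} | ...] = (-0.426) * (5) + (-0.424) * (-4)
                   = -0.4340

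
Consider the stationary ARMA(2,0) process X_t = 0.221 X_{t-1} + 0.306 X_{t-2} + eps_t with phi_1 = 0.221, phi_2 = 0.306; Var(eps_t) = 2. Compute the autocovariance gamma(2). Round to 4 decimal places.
\gamma(2) = 0.9242

Multiply the model equation by X_{t-k} and take expectations. With theta_0 = psi_0 = 1 and psi_j the MA(infinity) weights, this gives
  gamma(k) - sum_i phi_i gamma(k-i) = c_k,
  c_k = sigma^2 * sum_{j=k..q} theta_j psi_{j-k}   (c_k = 0 for k > q),
using gamma(-m) = gamma(m).
Pure AR (q = 0): c_0 = sigma^2 = 2, c_k = 0 for k >= 1.
Equations for k = 0, 1, 2 (AR order 2, c_2 = 0):
  (E0) gamma(0) = phi_1 gamma(1) + phi_2 gamma(2) + c_0
  (E1) gamma(1) = phi_1 gamma(0) + phi_2 gamma(1) + c_1
  (E2) gamma(2) = phi_1 gamma(1) + phi_2 gamma(0)
From (E1): gamma(1) = A gamma(0) + B with
  A = phi_1 / (1 - phi_2) = 0.221 / 0.694 = 0.318444,   B = c_1 / (1 - phi_2) = 0 / 0.694 = 0.
Insert (E2) into (E0): gamma(0) (1 - phi_2^2) = phi_1 (1 + phi_2) gamma(1) + c_0.
  phi_1 (1 + phi_2) = (0.221)(1.306) = 0.288626,   1 - phi_2^2 = 0.906364.
Replace gamma(1) by A gamma(0) + B and collect gamma(0):
  gamma(0) [0.906364 - (0.288626)(0.318444)] = c_0 = 2
  gamma(0) * 0.814453 = 2
  gamma(0) = 2 / 0.814453 = 2.455636.
  gamma(1) = A gamma(0) = (0.318444)(2.455636) = 0.781982.
  gamma(2) = phi_1 gamma(1) + phi_2 gamma(0) = (0.221)(0.781982) + (0.306)(2.455636) = 0.924243.
Therefore gamma(2) = 0.9242 (to 4 decimal places).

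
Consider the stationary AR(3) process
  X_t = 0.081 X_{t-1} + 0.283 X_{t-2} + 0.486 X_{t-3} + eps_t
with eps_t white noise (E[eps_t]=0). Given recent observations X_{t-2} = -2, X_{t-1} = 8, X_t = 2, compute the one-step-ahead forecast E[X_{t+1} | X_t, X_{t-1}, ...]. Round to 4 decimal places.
E[X_{t+1} \mid \mathcal F_t] = 1.4540

For an AR(p) model X_t = c + sum_i phi_i X_{t-i} + eps_t, the
one-step-ahead conditional mean is
  E[X_{t+1} | X_t, ...] = c + sum_i phi_i X_{t+1-i}.
Substitute known values:
  E[X_{t+1} | ...] = (0.081) * (2) + (0.283) * (8) + (0.486) * (-2)
                   = 1.4540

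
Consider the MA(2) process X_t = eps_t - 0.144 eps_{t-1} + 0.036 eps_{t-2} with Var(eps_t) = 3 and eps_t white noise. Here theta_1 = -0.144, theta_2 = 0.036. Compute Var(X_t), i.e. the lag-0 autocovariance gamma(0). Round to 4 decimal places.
\gamma(0) = 3.0661

For an MA(q) process X_t = eps_t + sum_i theta_i eps_{t-i} with
Var(eps_t) = sigma^2, the variance is
  gamma(0) = sigma^2 * (1 + sum_i theta_i^2).
  sum_i theta_i^2 = (-0.144)^2 + (0.036)^2 = 0.020736 + 0.001296 = 0.022032.
  gamma(0) = 3 * (1 + 0.022032) = 3 * 1.022032 = 3.066096, which rounds to 3.0661.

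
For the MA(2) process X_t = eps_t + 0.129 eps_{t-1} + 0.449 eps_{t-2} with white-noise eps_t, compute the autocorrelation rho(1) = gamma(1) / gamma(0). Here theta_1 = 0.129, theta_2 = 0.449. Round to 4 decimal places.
\rho(1) = 0.1534

For an MA(q) process with theta_0 = 1, the autocovariance is
  gamma(k) = sigma^2 * sum_{i=0..q-k} theta_i * theta_{i+k},
and rho(k) = gamma(k) / gamma(0). Sigma^2 cancels.
  numerator   = (1)*(0.129) + (0.129)*(0.449) = 0.186921.
  denominator = (1)^2 + (0.129)^2 + (0.449)^2 = 1.218242.
  rho(1) = 0.186921 / 1.218242 = 0.1534.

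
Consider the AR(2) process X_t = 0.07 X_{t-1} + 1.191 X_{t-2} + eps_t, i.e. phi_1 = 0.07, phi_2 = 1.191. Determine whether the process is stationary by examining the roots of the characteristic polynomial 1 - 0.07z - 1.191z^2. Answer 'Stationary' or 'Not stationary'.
\text{Not stationary}

The AR(p) characteristic polynomial is P(z) = 1 - 0.07z - 1.191z^2.
Stationarity requires all roots to lie outside the unit circle, i.e. |z| > 1 for every root.
Set 1 + (-0.07) z + (-1.191) z^2 = 0, i.e. a z^2 + b z + c = 0 with a = -1.191, b = -0.07, c = 1.
Discriminant D = b^2 - 4ac = (-0.07)^2 - 4*(-1.191)*1 = 0.0049 - (-4.764) = 4.7689.
D >= 0, so the roots are real: z = (-b +/- sqrt(D)) / (2a) = (0.07 +/- 2.183781) / (-2.382).
  z_1 = (0.07 + 2.183781) / (-2.382) = -0.9462,   |z_1| = 0.9462.
  z_2 = (0.07 - 2.183781) / (-2.382) = 0.8874,   |z_2| = 0.8874.
Moduli of all roots: 0.9462, 0.8874.
All moduli strictly greater than 1? No.
Verdict: Not stationary.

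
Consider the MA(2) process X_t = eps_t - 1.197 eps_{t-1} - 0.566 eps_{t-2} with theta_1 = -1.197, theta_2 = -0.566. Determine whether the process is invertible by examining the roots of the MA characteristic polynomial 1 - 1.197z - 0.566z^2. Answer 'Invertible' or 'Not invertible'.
\text{Not invertible}

The MA(q) characteristic polynomial is P(z) = 1 - 1.197z - 0.566z^2.
Invertibility requires all roots to lie outside the unit circle, i.e. |z| > 1 for every root.
Set 1 + (-1.197) z + (-0.566) z^2 = 0, i.e. a z^2 + b z + c = 0 with a = -0.566, b = -1.197, c = 1.
Discriminant D = b^2 - 4ac = (-1.197)^2 - 4*(-0.566)*1 = 1.432809 - (-2.264) = 3.696809.
D >= 0, so the roots are real: z = (-b +/- sqrt(D)) / (2a) = (1.197 +/- 1.922709) / (-1.132).
  z_1 = (1.197 + 1.922709) / (-1.132) = -2.7559,   |z_1| = 2.7559.
  z_2 = (1.197 - 1.922709) / (-1.132) = 0.6411,   |z_2| = 0.6411.
Moduli of all roots: 2.7559, 0.6411.
All moduli strictly greater than 1? No.
Verdict: Not invertible.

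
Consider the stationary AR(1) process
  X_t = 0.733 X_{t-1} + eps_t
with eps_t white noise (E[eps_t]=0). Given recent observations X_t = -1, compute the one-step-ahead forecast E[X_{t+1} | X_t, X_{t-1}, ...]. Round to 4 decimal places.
E[X_{t+1} \mid \mathcal F_t] = -0.7330

For an AR(p) model X_t = c + sum_i phi_i X_{t-i} + eps_t, the
one-step-ahead conditional mean is
  E[X_{t+1} | X_t, ...] = c + sum_i phi_i X_{t+1-i}.
Substitute known values:
  E[X_{t+1} | ...] = (0.733) * (-1)
                   = -0.7330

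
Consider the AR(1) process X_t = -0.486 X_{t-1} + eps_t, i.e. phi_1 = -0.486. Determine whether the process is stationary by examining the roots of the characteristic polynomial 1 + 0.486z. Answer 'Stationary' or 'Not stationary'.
\text{Stationary}

The AR(p) characteristic polynomial is P(z) = 1 + 0.486z.
Stationarity requires all roots to lie outside the unit circle, i.e. |z| > 1 for every root.
This is linear in z: 1 + (0.486) z = 0  =>  z = -1/(0.486) = -2.057613,  |z| = 2.057613.
Moduli of all roots: 2.0576.
All moduli strictly greater than 1? Yes.
Verdict: Stationary.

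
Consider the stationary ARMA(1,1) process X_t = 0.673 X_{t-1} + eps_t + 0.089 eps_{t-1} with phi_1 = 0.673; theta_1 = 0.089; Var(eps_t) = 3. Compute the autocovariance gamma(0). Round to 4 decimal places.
\gamma(0) = 6.1841

Multiply the model equation by X_{t-k} and take expectations. With theta_0 = psi_0 = 1 and psi_j the MA(infinity) weights, this gives
  gamma(k) - sum_i phi_i gamma(k-i) = c_k,
  c_k = sigma^2 * sum_{j=k..q} theta_j psi_{j-k}   (c_k = 0 for k > q),
using gamma(-m) = gamma(m).
psi-weights needed (psi_j = theta_j + sum_i phi_i psi_{j-i}):
  psi_1 = theta_1 + phi_1 = 0.089 + (0.673) = 0.762
Right-hand sides:
  c_0 = sigma^2 (1 + theta_1 psi_1) = 3 * (1 + (0.089)(0.762)) = 3 * 1.067818 = 3.203454
  c_1 = sigma^2 theta_1 = 3 * (0.089) = 0.267
  c_2 = 0
Equations for k = 0 and k = 1 (AR order 1):
  gamma(0) = phi_1 gamma(1) + c_0
  gamma(1) = phi_1 gamma(0) + c_1
Substituting the second into the first: gamma(0) (1 - phi_1^2) = c_0 + phi_1 c_1, so
  gamma(0) = (c_0 + phi_1 c_1) / (1 - phi_1^2) = (3.203454 + (0.673)(0.267)) / (1 - (0.673)^2) = 3.383145 / 0.547071 = 6.184106.
Therefore gamma(0) = 6.1841 (to 4 decimal places).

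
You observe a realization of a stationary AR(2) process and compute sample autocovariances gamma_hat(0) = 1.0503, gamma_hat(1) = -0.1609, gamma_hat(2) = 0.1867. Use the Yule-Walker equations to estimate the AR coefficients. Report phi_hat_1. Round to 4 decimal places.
\hat\phi_{1} = -0.1290

The Yule-Walker equations for an AR(p) process read, in matrix form,
  Gamma_p phi = r_p,   with   (Gamma_p)_{ij} = gamma(|i - j|),
                       (r_p)_i = gamma(i),   i,j = 1..p.
Substitute the sample gammas (Toeplitz matrix and right-hand side of size 2):
  Gamma_p = [[1.0503, -0.1609], [-0.1609, 1.0503]]
  r_p     = [-0.1609, 0.1867]
Written out:
  1.0503 phi_1 - 0.1609 phi_2 = -0.1609
  -0.1609 phi_1 + 1.0503 phi_2 = 0.1867
Solve by Cramer's rule:
  det = gamma(0)^2 - gamma(1)^2 = (1.0503)^2 - (-0.1609)^2 = 1.10313009 - 0.02588881 = 1.07724128
  phi_hat_1 = [gamma(1) gamma(0) - gamma(1) gamma(2)] / det = [(-0.1609)(1.0503) - (-0.1609)(0.1867)] / 1.07724128 = -0.13895324 / 1.07724128 = -0.129
  phi_hat_2 = [gamma(0) gamma(2) - gamma(1)^2] / det = [(1.0503)(0.1867) - (-0.1609)^2] / 1.07724128 = 0.1702022 / 1.07724128 = 0.158
So phi_hat = [-0.1290, 0.1580].
Therefore phi_hat_1 = -0.1290.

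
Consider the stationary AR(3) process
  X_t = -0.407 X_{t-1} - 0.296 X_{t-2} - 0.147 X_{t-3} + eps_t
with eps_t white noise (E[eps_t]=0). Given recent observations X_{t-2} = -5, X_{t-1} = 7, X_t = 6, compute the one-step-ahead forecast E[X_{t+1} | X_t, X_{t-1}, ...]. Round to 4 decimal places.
E[X_{t+1} \mid \mathcal F_t] = -3.7790

For an AR(p) model X_t = c + sum_i phi_i X_{t-i} + eps_t, the
one-step-ahead conditional mean is
  E[X_{t+1} | X_t, ...] = c + sum_i phi_i X_{t+1-i}.
Substitute known values:
  E[X_{t+1} | ...] = (-0.407) * (6) + (-0.296) * (7) + (-0.147) * (-5)
                   = -3.7790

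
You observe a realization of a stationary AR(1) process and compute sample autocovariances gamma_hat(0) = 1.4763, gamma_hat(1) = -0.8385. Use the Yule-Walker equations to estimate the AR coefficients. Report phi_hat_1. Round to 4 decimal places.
\hat\phi_{1} = -0.5680

The Yule-Walker equations for an AR(p) process read, in matrix form,
  Gamma_p phi = r_p,   with   (Gamma_p)_{ij} = gamma(|i - j|),
                       (r_p)_i = gamma(i),   i,j = 1..p.
Substitute the sample gammas (Toeplitz matrix and right-hand side of size 1):
  Gamma_p = [[1.4763]]
  r_p     = [-0.8385]
With p = 1 this is the single equation gamma(0) phi_1 = gamma(1):
  phi_hat_1 = gamma(1) / gamma(0) = -0.8385 / 1.4763 = -0.5680.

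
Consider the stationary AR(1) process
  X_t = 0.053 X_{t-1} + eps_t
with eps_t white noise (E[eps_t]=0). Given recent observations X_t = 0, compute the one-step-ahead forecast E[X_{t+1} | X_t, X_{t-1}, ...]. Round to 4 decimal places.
E[X_{t+1} \mid \mathcal F_t] = 0.0000

For an AR(p) model X_t = c + sum_i phi_i X_{t-i} + eps_t, the
one-step-ahead conditional mean is
  E[X_{t+1} | X_t, ...] = c + sum_i phi_i X_{t+1-i}.
Substitute known values:
  E[X_{t+1} | ...] = (0.053) * (0)
                   = 0.0000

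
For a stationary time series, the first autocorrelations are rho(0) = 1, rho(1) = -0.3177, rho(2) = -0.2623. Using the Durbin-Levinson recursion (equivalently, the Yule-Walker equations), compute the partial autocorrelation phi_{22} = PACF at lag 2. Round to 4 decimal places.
\phi_{22} = -0.4040

The PACF at lag k is phi_{kk}, the last component of the solution
to the Yule-Walker system G_k phi = r_k where
  (G_k)_{ij} = rho(|i - j|), (r_k)_i = rho(i), i,j = 1..k.
Equivalently, Durbin-Levinson gives phi_{kk} iteratively:
  phi_{11} = rho(1)
  phi_{kk} = [rho(k) - sum_{j=1..k-1} phi_{k-1,j} rho(k-j)]
            / [1 - sum_{j=1..k-1} phi_{k-1,j} rho(j)],
  phi_{k,j} = phi_{k-1,j} - phi_{kk} phi_{k-1,k-j},  j = 1..k-1.
Step k = 1:
  phi_11 = rho(1) = -0.3177.
Step k = 2:
  phi_22 = [rho(2) - phi_11 rho(1)] / [1 - phi_11 rho(1)] = [-0.2623 - (-0.3177)(-0.3177)] / [1 - (-0.3177)(-0.3177)]
         = -0.36323329 / 0.89906671 = -0.404.
Therefore phi_{22} = -0.4040.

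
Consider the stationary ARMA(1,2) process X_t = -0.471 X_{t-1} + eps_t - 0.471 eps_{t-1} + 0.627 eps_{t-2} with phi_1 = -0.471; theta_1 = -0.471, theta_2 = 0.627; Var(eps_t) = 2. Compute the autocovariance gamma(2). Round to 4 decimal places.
\gamma(2) = 3.7451

Multiply the model equation by X_{t-k} and take expectations. With theta_0 = psi_0 = 1 and psi_j the MA(infinity) weights, this gives
  gamma(k) - sum_i phi_i gamma(k-i) = c_k,
  c_k = sigma^2 * sum_{j=k..q} theta_j psi_{j-k}   (c_k = 0 for k > q),
using gamma(-m) = gamma(m).
psi-weights needed (psi_j = theta_j + sum_i phi_i psi_{j-i}):
  psi_1 = theta_1 + phi_1 = -0.471 + (-0.471) = -0.942
  psi_2 = theta_2 + phi_1 psi_1 = 0.627 + (-0.471)(-0.942) = 1.070682
Right-hand sides:
  c_0 = sigma^2 (1 + theta_1 psi_1 + theta_2 psi_2) = 2 * (1 + (-0.471)(-0.942) + (0.627)(1.070682)) = 2 * 2.115 = 4.229999
  c_1 = sigma^2 (theta_1 + theta_2 psi_1) = 2 * (-0.471 + (0.627)(-0.942)) = -2.123268
  c_2 = sigma^2 theta_2 = 2 * (0.627) = 1.254
Equations for k = 0 and k = 1 (AR order 1):
  gamma(0) = phi_1 gamma(1) + c_0
  gamma(1) = phi_1 gamma(0) + c_1
Substituting the second into the first: gamma(0) (1 - phi_1^2) = c_0 + phi_1 c_1, so
  gamma(0) = (c_0 + phi_1 c_1) / (1 - phi_1^2) = (4.229999 + (-0.471)(-2.123268)) / (1 - (-0.471)^2) = 5.230058 / 0.778159 = 6.721067.
  gamma(1) = phi_1 gamma(0) + c_1 = (-0.471)(6.721067) + (-2.123268) = -5.28889.
For k = 2: gamma(2) = phi_1 gamma(1) + c_2
  = (-0.471)(-5.28889) + (1.254) = 3.745067.
Therefore gamma(2) = 3.7451 (to 4 decimal places).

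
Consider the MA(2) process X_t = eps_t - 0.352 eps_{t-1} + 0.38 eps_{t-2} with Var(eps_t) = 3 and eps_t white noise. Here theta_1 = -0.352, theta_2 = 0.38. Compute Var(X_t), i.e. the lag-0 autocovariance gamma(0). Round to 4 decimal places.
\gamma(0) = 3.8049

For an MA(q) process X_t = eps_t + sum_i theta_i eps_{t-i} with
Var(eps_t) = sigma^2, the variance is
  gamma(0) = sigma^2 * (1 + sum_i theta_i^2).
  sum_i theta_i^2 = (-0.352)^2 + (0.38)^2 = 0.123904 + 0.1444 = 0.268304.
  gamma(0) = 3 * (1 + 0.268304) = 3 * 1.268304 = 3.804912, which rounds to 3.8049.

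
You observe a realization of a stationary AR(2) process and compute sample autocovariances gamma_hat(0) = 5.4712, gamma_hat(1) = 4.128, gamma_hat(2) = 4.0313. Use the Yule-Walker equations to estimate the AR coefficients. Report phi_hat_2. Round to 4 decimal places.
\hat\phi_{2} = 0.3890

The Yule-Walker equations for an AR(p) process read, in matrix form,
  Gamma_p phi = r_p,   with   (Gamma_p)_{ij} = gamma(|i - j|),
                       (r_p)_i = gamma(i),   i,j = 1..p.
Substitute the sample gammas (Toeplitz matrix and right-hand side of size 2):
  Gamma_p = [[5.4712, 4.128], [4.128, 5.4712]]
  r_p     = [4.128, 4.0313]
Written out:
  5.4712 phi_1 + 4.128 phi_2 = 4.128
  4.128 phi_1 + 5.4712 phi_2 = 4.0313
Solve by Cramer's rule:
  det = gamma(0)^2 - gamma(1)^2 = (5.4712)^2 - (4.128)^2 = 29.93402944 - 17.040384 = 12.89364544
  phi_hat_1 = [gamma(1) gamma(0) - gamma(1) gamma(2)] / det = [(4.128)(5.4712) - (4.128)(4.0313)] / 12.89364544 = 5.9439072 / 12.89364544 = 0.461
  phi_hat_2 = [gamma(0) gamma(2) - gamma(1)^2] / det = [(5.4712)(4.0313) - (4.128)^2] / 12.89364544 = 5.01566456 / 12.89364544 = 0.389
So phi_hat = [0.4610, 0.3890].
Therefore phi_hat_2 = 0.3890.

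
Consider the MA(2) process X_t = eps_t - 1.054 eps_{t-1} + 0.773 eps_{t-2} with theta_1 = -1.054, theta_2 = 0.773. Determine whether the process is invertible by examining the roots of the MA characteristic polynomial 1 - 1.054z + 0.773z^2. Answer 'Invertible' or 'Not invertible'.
\text{Invertible}

The MA(q) characteristic polynomial is P(z) = 1 - 1.054z + 0.773z^2.
Invertibility requires all roots to lie outside the unit circle, i.e. |z| > 1 for every root.
Set 1 + (-1.054) z + (0.773) z^2 = 0, i.e. a z^2 + b z + c = 0 with a = 0.773, b = -1.054, c = 1.
Discriminant D = b^2 - 4ac = (-1.054)^2 - 4*(0.773)*1 = 1.110916 - (3.092) = -1.981084.
D < 0, so the roots are the complex-conjugate pair z = (-b +/- i sqrt(-D)) / (2a) = 0.6818 +/- 0.9104i.
For a conjugate pair |z|^2 = z * conj(z) = (product of roots) = c/a = 1/(0.773) = 1.293661, so |z| = sqrt(1.293661) = 1.1374 for both roots.
Moduli of all roots: 1.1374, 1.1374.
All moduli strictly greater than 1? Yes.
Verdict: Invertible.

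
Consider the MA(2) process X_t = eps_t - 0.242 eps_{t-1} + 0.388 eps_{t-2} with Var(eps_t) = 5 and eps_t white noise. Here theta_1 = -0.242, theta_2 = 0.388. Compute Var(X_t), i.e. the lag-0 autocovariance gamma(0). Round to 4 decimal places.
\gamma(0) = 6.0455

For an MA(q) process X_t = eps_t + sum_i theta_i eps_{t-i} with
Var(eps_t) = sigma^2, the variance is
  gamma(0) = sigma^2 * (1 + sum_i theta_i^2).
  sum_i theta_i^2 = (-0.242)^2 + (0.388)^2 = 0.058564 + 0.150544 = 0.209108.
  gamma(0) = 5 * (1 + 0.209108) = 5 * 1.209108 = 6.04554, which rounds to 6.0455.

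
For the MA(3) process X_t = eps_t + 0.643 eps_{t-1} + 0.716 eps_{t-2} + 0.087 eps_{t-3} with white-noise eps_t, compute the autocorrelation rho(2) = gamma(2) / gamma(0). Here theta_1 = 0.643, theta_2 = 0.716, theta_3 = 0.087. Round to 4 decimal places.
\rho(2) = 0.3992

For an MA(q) process with theta_0 = 1, the autocovariance is
  gamma(k) = sigma^2 * sum_{i=0..q-k} theta_i * theta_{i+k},
and rho(k) = gamma(k) / gamma(0). Sigma^2 cancels.
  numerator   = (1)*(0.716) + (0.643)*(0.087) = 0.771941.
  denominator = (1)^2 + (0.643)^2 + (0.716)^2 + (0.087)^2 = 1.933674.
  rho(2) = 0.771941 / 1.933674 = 0.3992.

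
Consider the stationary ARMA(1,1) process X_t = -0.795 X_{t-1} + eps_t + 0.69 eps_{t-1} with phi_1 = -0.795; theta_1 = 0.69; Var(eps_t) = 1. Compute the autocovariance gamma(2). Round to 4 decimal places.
\gamma(2) = 0.1024

Multiply the model equation by X_{t-k} and take expectations. With theta_0 = psi_0 = 1 and psi_j the MA(infinity) weights, this gives
  gamma(k) - sum_i phi_i gamma(k-i) = c_k,
  c_k = sigma^2 * sum_{j=k..q} theta_j psi_{j-k}   (c_k = 0 for k > q),
using gamma(-m) = gamma(m).
psi-weights needed (psi_j = theta_j + sum_i phi_i psi_{j-i}):
  psi_1 = theta_1 + phi_1 = 0.69 + (-0.795) = -0.105
Right-hand sides:
  c_0 = sigma^2 (1 + theta_1 psi_1) = 1 * (1 + (0.69)(-0.105)) = 1 * 0.92755 = 0.92755
  c_1 = sigma^2 theta_1 = 1 * (0.69) = 0.69
  c_2 = 0
Equations for k = 0 and k = 1 (AR order 1):
  gamma(0) = phi_1 gamma(1) + c_0
  gamma(1) = phi_1 gamma(0) + c_1
Substituting the second into the first: gamma(0) (1 - phi_1^2) = c_0 + phi_1 c_1, so
  gamma(0) = (c_0 + phi_1 c_1) / (1 - phi_1^2) = (0.92755 + (-0.795)(0.69)) / (1 - (-0.795)^2) = 0.379 / 0.367975 = 1.029961.
  gamma(1) = phi_1 gamma(0) + c_1 = (-0.795)(1.029961) + (0.69) = -0.128819.
For k = 2 (> q): gamma(2) = phi_1 gamma(1) = (-0.795)(-0.128819) = 0.102411.
Therefore gamma(2) = 0.1024 (to 4 decimal places).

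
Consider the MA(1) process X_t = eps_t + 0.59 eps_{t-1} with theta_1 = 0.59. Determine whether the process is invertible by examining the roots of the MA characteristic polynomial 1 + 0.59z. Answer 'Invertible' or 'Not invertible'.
\text{Invertible}

The MA(q) characteristic polynomial is P(z) = 1 + 0.59z.
Invertibility requires all roots to lie outside the unit circle, i.e. |z| > 1 for every root.
This is linear in z: 1 + (0.59) z = 0  =>  z = -1/(0.59) = -1.694915,  |z| = 1.694915.
Moduli of all roots: 1.6949.
All moduli strictly greater than 1? Yes.
Verdict: Invertible.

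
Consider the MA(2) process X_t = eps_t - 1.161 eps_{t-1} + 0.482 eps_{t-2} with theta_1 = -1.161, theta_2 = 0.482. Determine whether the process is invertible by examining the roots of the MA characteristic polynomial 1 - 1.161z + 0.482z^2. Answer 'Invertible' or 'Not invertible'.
\text{Invertible}

The MA(q) characteristic polynomial is P(z) = 1 - 1.161z + 0.482z^2.
Invertibility requires all roots to lie outside the unit circle, i.e. |z| > 1 for every root.
Set 1 + (-1.161) z + (0.482) z^2 = 0, i.e. a z^2 + b z + c = 0 with a = 0.482, b = -1.161, c = 1.
Discriminant D = b^2 - 4ac = (-1.161)^2 - 4*(0.482)*1 = 1.347921 - (1.928) = -0.580079.
D < 0, so the roots are the complex-conjugate pair z = (-b +/- i sqrt(-D)) / (2a) = 1.2044 +/- 0.7901i.
For a conjugate pair |z|^2 = z * conj(z) = (product of roots) = c/a = 1/(0.482) = 2.074689, so |z| = sqrt(2.074689) = 1.4404 for both roots.
Moduli of all roots: 1.4404, 1.4404.
All moduli strictly greater than 1? Yes.
Verdict: Invertible.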